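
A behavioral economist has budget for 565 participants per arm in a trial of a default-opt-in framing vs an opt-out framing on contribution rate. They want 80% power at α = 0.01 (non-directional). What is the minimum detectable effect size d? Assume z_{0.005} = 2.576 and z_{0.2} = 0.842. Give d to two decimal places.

d_min ≈ 0.20

For two independent groups of n = 565 each: d_min = (z_{α/2} + z_β)·√(2/n).
z-sum = 2.576 + 0.842 = 3.418.
d_min = 3.418 × √(2/565) = 3.418 × 0.0595 = 0.203.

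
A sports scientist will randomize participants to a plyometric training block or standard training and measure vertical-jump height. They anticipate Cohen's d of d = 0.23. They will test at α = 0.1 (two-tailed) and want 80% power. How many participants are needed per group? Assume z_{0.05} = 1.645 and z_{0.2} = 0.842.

n = 234 per group

For two independent groups with equal n: n = 2·((z_{α/2} + z_β) / d)².
z_{α/2} + z_β = 1.645 + 0.842 = 2.487.
n = 2 × (2.487 / 0.23)² = 2 × 10.813² = 2 × 116.92 = 233.8.
Round up to the next whole participant.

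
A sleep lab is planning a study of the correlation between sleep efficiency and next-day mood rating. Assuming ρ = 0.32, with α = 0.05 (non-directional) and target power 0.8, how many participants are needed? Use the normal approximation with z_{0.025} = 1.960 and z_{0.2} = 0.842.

Fisher's z: C = ½·ln((1+r)/(1−r)) = ½·ln(1.9412) = 0.3316.
n = ((z_{α/2} + z_β)/C)² + 3.
(1.960 + 0.842) / 0.3316 = 2.802 / 0.3316 = 8.450.
n = 8.450² + 3 = 71.40 + 3 = 74.4.
Round up.

n = 75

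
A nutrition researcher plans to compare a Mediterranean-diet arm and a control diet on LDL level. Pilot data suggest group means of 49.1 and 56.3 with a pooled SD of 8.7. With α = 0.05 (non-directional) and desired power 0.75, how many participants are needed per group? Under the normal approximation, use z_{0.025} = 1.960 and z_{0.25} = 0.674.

n = 21 per group

Cohen's d = |M₁ − M₂| / SD_pooled = |49.1 − 56.3| / 8.7 = 7.2 / 8.7 = 0.828.
For two independent groups with equal n: n = 2·((z_{α/2} + z_β) / d)².
z_{α/2} + z_β = 1.960 + 0.674 = 2.634.
n = 2 × (2.634 / 0.828)² = 2 × 3.181² = 2 × 10.12 = 20.2.
Round up to the next whole participant.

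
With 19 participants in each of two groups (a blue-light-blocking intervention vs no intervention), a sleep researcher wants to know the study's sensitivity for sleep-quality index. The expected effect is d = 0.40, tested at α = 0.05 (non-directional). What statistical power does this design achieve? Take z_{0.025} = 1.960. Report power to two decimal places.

For two equal groups, power = Φ(d·√(n/2) − z_{α/2}).
d·√(n/2) = 0.40 × √(19/2) = 0.40 × 3.082 = 1.233.
z_β = 1.233 − 1.960 = -0.727.
Power = Φ(-0.727) = 0.234.

power ≈ 0.23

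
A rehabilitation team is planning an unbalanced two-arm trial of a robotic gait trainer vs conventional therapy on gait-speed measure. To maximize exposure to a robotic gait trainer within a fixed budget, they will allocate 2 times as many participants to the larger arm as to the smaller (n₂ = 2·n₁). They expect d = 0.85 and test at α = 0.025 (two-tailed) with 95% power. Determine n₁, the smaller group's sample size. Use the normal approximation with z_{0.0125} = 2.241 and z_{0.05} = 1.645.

n₁ = 32

With allocation ratio k = n₂/n₁ = 2, Var(x̄₁−x̄₂) = σ²(1/n₁ + 1/(k·n₁)) = σ²·(k+1)/(k·n₁).
So n₁ = (1 + 1/k)·((z_{α/2} + z_β)/d)² = 1.500 × (3.886/0.85)².
n₁ = 1.500 × 20.90 = 31.4.
Round up: n₁ = 32, giving n₂ = 2 × 32 = 64.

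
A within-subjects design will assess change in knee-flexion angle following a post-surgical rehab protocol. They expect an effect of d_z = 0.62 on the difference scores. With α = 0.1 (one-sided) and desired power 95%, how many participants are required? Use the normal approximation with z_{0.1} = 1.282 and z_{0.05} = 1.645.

For a paired (one-sample on differences) test: n = ((z_{α} + z_β) / d)².
z_{α} + z_β = 1.282 + 1.645 = 2.927.
n = (2.927 / 0.62)² = 4.721² = 22.29.
Round up.

n = 23 pairs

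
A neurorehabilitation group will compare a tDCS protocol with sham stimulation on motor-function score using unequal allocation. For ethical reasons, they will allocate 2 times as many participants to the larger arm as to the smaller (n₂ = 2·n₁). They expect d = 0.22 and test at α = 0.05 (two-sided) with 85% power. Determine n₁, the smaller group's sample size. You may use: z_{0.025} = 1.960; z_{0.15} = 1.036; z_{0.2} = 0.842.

With allocation ratio k = n₂/n₁ = 2, Var(x̄₁−x̄₂) = σ²(1/n₁ + 1/(k·n₁)) = σ²·(k+1)/(k·n₁).
So n₁ = (1 + 1/k)·((z_{α/2} + z_β)/d)² = 1.500 × (2.996/0.22)².
n₁ = 1.500 × 185.45 = 278.2.
Round up: n₁ = 279, giving n₂ = 2 × 279 = 558.

n₁ = 279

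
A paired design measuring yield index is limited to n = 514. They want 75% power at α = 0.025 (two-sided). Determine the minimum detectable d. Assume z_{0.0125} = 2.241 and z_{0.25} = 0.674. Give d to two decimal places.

d_min ≈ 0.13

For a single sample (or paired design) of n = 514: d_min = (z_{α/2} + z_β)/√n.
z-sum = 2.241 + 0.674 = 2.915.
d_min = 2.915 / √514 = 2.915 / 22.672 = 0.129.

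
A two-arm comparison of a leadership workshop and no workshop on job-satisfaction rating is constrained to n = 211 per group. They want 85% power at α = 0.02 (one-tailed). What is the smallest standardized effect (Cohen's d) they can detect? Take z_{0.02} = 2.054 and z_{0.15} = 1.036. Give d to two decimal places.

d_min ≈ 0.30

For two independent groups of n = 211 each: d_min = (z_{α} + z_β)·√(2/n).
z-sum = 2.054 + 1.036 = 3.090.
d_min = 3.090 × √(2/211) = 3.090 × 0.0974 = 0.301.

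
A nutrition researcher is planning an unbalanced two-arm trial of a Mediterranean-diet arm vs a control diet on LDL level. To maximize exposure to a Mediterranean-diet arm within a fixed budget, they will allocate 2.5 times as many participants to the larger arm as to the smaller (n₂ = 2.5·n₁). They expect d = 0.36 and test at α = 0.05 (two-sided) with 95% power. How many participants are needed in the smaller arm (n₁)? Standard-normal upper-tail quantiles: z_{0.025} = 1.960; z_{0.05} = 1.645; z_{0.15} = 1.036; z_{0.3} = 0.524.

n₁ = 141

With allocation ratio k = n₂/n₁ = 2.5, Var(x̄₁−x̄₂) = σ²(1/n₁ + 1/(k·n₁)) = σ²·(k+1)/(k·n₁).
So n₁ = (1 + 1/k)·((z_{α/2} + z_β)/d)² = 1.400 × (3.605/0.36)².
n₁ = 1.400 × 100.28 = 140.4.
Round up: n₁ = 141, giving n₂ = ⌈2.5 × 141⌉ = ⌈352.5⌉ = 353.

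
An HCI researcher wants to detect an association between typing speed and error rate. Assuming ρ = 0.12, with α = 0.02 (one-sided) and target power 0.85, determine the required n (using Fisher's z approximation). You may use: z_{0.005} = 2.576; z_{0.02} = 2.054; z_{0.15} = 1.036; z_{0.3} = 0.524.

n = 660

Fisher's z: C = ½·ln((1+r)/(1−r)) = ½·ln(1.2727) = 0.1206.
n = ((z_{α} + z_β)/C)² + 3.
(2.054 + 1.036) / 0.1206 = 3.090 / 0.1206 = 25.622.
n = 25.622² + 3 = 656.48 + 3 = 659.5.
Round up.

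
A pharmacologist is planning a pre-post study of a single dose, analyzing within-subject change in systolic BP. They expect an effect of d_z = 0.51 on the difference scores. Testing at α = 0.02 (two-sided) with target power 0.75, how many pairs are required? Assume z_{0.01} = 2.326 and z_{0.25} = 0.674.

n = 35 pairs

For a paired (one-sample on differences) test: n = ((z_{α/2} + z_β) / d)².
z_{α/2} + z_β = 2.326 + 0.674 = 3.000.
n = (3.000 / 0.51)² = 5.882² = 34.60.
Round up.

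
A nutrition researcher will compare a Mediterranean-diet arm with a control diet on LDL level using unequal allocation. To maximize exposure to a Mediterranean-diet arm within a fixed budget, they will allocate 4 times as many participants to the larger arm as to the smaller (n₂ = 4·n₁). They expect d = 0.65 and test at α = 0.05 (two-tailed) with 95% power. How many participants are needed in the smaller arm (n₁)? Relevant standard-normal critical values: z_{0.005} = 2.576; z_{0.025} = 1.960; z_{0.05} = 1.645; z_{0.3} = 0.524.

n₁ = 39

With allocation ratio k = n₂/n₁ = 4, Var(x̄₁−x̄₂) = σ²(1/n₁ + 1/(k·n₁)) = σ²·(k+1)/(k·n₁).
So n₁ = (1 + 1/k)·((z_{α/2} + z_β)/d)² = 1.250 × (3.605/0.65)².
n₁ = 1.250 × 30.76 = 38.4.
Round up: n₁ = 39, giving n₂ = 4 × 39 = 156.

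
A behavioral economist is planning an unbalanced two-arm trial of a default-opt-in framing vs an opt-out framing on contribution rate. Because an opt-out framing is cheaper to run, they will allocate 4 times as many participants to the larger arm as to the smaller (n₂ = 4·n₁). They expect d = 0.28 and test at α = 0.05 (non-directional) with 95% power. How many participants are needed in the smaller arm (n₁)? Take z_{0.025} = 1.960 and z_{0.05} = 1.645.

With allocation ratio k = n₂/n₁ = 4, Var(x̄₁−x̄₂) = σ²(1/n₁ + 1/(k·n₁)) = σ²·(k+1)/(k·n₁).
So n₁ = (1 + 1/k)·((z_{α/2} + z_β)/d)² = 1.250 × (3.605/0.28)².
n₁ = 1.250 × 165.77 = 207.2.
Round up: n₁ = 208, giving n₂ = 4 × 208 = 832.

n₁ = 208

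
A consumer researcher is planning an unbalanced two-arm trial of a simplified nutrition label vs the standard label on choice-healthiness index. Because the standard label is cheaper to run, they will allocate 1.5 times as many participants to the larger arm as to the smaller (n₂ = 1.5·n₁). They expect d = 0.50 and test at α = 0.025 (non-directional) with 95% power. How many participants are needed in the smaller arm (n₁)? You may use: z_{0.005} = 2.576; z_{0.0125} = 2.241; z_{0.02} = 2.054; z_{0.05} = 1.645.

n₁ = 101

With allocation ratio k = n₂/n₁ = 1.5, Var(x̄₁−x̄₂) = σ²(1/n₁ + 1/(k·n₁)) = σ²·(k+1)/(k·n₁).
So n₁ = (1 + 1/k)·((z_{α/2} + z_β)/d)² = 1.667 × (3.886/0.50)².
n₁ = 1.667 × 60.40 = 100.7.
Round up: n₁ = 101, giving n₂ = ⌈1.5 × 101⌉ = ⌈151.5⌉ = 152.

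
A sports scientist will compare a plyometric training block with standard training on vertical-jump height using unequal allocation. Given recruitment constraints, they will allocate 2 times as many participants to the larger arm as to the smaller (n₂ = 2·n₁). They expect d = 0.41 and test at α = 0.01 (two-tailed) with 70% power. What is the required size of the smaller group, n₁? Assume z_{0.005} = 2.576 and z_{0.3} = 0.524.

With allocation ratio k = n₂/n₁ = 2, Var(x̄₁−x̄₂) = σ²(1/n₁ + 1/(k·n₁)) = σ²·(k+1)/(k·n₁).
So n₁ = (1 + 1/k)·((z_{α/2} + z_β)/d)² = 1.500 × (3.100/0.41)².
n₁ = 1.500 × 57.17 = 85.8.
Round up: n₁ = 86, giving n₂ = 2 × 86 = 172.

n₁ = 86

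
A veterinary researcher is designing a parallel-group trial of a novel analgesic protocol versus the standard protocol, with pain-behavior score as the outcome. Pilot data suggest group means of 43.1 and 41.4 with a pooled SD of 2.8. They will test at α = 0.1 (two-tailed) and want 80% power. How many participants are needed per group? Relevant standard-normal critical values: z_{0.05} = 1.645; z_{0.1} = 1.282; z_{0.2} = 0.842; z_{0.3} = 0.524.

n = 34 per group

Cohen's d = |M₁ − M₂| / SD_pooled = |43.1 − 41.4| / 2.8 = 1.7 / 2.8 = 0.607.
For two independent groups with equal n: n = 2·((z_{α/2} + z_β) / d)².
z_{α/2} + z_β = 1.645 + 0.842 = 2.487.
n = 2 × (2.487 / 0.607)² = 2 × 4.097² = 2 × 16.79 = 33.6.
Round up to the next whole participant.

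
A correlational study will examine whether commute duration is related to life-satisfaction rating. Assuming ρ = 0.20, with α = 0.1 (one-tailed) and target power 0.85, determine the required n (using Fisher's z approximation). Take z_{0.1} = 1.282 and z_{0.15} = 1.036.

n = 134

Fisher's z: C = ½·ln((1+r)/(1−r)) = ½·ln(1.5000) = 0.2027.
n = ((z_{α} + z_β)/C)² + 3.
(1.282 + 1.036) / 0.2027 = 2.318 / 0.2027 = 11.436.
n = 11.436² + 3 = 130.77 + 3 = 133.8.
Round up.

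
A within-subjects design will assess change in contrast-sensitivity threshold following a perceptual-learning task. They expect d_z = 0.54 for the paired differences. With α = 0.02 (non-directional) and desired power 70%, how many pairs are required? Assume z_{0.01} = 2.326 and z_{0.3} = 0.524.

n = 28 pairs

For a paired (one-sample on differences) test: n = ((z_{α/2} + z_β) / d)².
z_{α/2} + z_β = 2.326 + 0.524 = 2.850.
n = (2.850 / 0.54)² = 5.278² = 27.85.
Round up.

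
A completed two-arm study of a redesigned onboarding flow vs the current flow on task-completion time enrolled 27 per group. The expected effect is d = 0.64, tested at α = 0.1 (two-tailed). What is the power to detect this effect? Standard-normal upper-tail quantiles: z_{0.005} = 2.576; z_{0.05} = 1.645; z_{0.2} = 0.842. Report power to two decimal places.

power ≈ 0.76

For two equal groups, power = Φ(d·√(n/2) − z_{α/2}).
d·√(n/2) = 0.64 × √(27/2) = 0.64 × 3.674 = 2.352.
z_β = 2.352 − 1.645 = 0.707.
Power = Φ(0.707) = 0.760.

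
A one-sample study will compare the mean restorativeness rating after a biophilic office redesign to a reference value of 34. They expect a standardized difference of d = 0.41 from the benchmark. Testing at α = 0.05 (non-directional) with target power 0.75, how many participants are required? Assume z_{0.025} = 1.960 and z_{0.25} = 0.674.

For a one-sample test: n = ((z_{α/2} + z_β) / d)².
z_{α/2} + z_β = 1.960 + 0.674 = 2.634.
n = (2.634 / 0.41)² = 6.424² = 41.27.
Round up.

n = 42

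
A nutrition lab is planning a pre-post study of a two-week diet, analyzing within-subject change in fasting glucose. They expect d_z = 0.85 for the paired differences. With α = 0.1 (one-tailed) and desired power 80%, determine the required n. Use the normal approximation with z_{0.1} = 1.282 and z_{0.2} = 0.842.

n = 7 pairs

For a paired (one-sample on differences) test: n = ((z_{α} + z_β) / d)².
z_{α} + z_β = 1.282 + 0.842 = 2.124.
n = (2.124 / 0.85)² = 2.499² = 6.24.
Round up.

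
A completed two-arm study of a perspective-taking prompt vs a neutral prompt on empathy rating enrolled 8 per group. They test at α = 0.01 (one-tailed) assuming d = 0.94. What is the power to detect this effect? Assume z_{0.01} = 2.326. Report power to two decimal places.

power ≈ 0.33

For two equal groups, power = Φ(d·√(n/2) − z_{α}).
d·√(n/2) = 0.94 × √(8/2) = 0.94 × 2.000 = 1.880.
z_β = 1.880 − 2.326 = -0.446.
Power = Φ(-0.446) = 0.328.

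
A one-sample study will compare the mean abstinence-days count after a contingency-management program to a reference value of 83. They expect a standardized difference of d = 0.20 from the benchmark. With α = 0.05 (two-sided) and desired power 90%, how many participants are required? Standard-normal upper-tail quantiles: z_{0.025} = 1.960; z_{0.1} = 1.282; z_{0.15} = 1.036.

n = 263

For a one-sample test: n = ((z_{α/2} + z_β) / d)².
z_{α/2} + z_β = 1.960 + 1.282 = 3.242.
n = (3.242 / 0.20)² = 16.210² = 262.76.
Round up.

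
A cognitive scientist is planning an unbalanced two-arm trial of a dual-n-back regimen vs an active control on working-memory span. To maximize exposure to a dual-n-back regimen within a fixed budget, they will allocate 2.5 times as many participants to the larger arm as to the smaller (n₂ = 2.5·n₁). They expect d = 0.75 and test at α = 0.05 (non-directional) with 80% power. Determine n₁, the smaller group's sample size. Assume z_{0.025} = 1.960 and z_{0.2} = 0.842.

With allocation ratio k = n₂/n₁ = 2.5, Var(x̄₁−x̄₂) = σ²(1/n₁ + 1/(k·n₁)) = σ²·(k+1)/(k·n₁).
So n₁ = (1 + 1/k)·((z_{α/2} + z_β)/d)² = 1.400 × (2.802/0.75)².
n₁ = 1.400 × 13.96 = 19.5.
Round up: n₁ = 20, giving n₂ = 2.5 × 20 = 50.

n₁ = 20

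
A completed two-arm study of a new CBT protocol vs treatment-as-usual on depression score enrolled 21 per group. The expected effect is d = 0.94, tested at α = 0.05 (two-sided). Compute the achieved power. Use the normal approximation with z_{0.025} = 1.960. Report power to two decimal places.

power ≈ 0.86

For two equal groups, power = Φ(d·√(n/2) − z_{α/2}).
d·√(n/2) = 0.94 × √(21/2) = 0.94 × 3.240 = 3.046.
z_β = 3.046 − 1.960 = 1.086.
Power = Φ(1.086) = 0.861.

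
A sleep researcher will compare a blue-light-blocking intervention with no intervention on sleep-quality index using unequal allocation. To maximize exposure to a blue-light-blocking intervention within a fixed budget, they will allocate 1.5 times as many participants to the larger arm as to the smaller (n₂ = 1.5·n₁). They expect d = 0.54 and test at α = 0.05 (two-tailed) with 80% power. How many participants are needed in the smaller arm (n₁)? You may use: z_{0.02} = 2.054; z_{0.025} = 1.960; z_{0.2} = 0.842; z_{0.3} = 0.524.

With allocation ratio k = n₂/n₁ = 1.5, Var(x̄₁−x̄₂) = σ²(1/n₁ + 1/(k·n₁)) = σ²·(k+1)/(k·n₁).
So n₁ = (1 + 1/k)·((z_{α/2} + z_β)/d)² = 1.667 × (2.802/0.54)².
n₁ = 1.667 × 26.92 = 44.9.
Round up: n₁ = 45, giving n₂ = ⌈1.5 × 45⌉ = ⌈67.5⌉ = 68.

n₁ = 45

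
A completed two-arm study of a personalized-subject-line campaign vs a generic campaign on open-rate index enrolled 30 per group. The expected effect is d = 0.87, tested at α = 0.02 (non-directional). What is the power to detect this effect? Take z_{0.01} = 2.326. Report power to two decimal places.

For two equal groups, power = Φ(d·√(n/2) − z_{α/2}).
d·√(n/2) = 0.87 × √(30/2) = 0.87 × 3.873 = 3.369.
z_β = 3.369 − 2.326 = 1.043.
Power = Φ(1.043) = 0.852.

power ≈ 0.85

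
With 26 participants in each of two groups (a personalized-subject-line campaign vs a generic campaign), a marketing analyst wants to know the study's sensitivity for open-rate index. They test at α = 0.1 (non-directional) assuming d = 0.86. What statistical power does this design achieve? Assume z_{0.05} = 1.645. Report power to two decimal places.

For two equal groups, power = Φ(d·√(n/2) − z_{α/2}).
d·√(n/2) = 0.86 × √(26/2) = 0.86 × 3.606 = 3.101.
z_β = 3.101 − 1.645 = 1.456.
Power = Φ(1.456) = 0.927.

power ≈ 0.93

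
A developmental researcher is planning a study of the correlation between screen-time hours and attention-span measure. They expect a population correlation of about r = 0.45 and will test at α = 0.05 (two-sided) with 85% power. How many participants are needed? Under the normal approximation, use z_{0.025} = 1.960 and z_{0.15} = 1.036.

n = 42

Fisher's z: C = ½·ln((1+r)/(1−r)) = ½·ln(2.6364) = 0.4847.
n = ((z_{α/2} + z_β)/C)² + 3.
(1.960 + 1.036) / 0.4847 = 2.996 / 0.4847 = 6.181.
n = 6.181² + 3 = 38.21 + 3 = 41.2.
Round up.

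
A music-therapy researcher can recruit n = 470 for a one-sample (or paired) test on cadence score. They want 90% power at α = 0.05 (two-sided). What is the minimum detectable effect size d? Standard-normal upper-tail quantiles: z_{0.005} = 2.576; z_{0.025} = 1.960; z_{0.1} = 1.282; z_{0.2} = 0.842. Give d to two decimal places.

d_min ≈ 0.15

For a single sample (or paired design) of n = 470: d_min = (z_{α/2} + z_β)/√n.
z-sum = 1.960 + 1.282 = 3.242.
d_min = 3.242 / √470 = 3.242 / 21.679 = 0.150.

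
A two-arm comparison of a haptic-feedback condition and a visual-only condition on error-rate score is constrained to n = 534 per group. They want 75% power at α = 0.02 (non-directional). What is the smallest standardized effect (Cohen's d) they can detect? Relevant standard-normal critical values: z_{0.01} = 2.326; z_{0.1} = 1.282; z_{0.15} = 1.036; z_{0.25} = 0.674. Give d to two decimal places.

d_min ≈ 0.18

For two independent groups of n = 534 each: d_min = (z_{α/2} + z_β)·√(2/n).
z-sum = 2.326 + 0.674 = 3.000.
d_min = 3.000 × √(2/534) = 3.000 × 0.0612 = 0.184.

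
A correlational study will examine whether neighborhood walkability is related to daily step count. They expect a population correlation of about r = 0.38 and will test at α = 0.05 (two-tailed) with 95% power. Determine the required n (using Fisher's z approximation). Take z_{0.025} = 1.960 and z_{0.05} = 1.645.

n = 85

Fisher's z: C = ½·ln((1+r)/(1−r)) = ½·ln(2.2258) = 0.4001.
n = ((z_{α/2} + z_β)/C)² + 3.
(1.960 + 1.645) / 0.4001 = 3.605 / 0.4001 = 9.010.
n = 9.010² + 3 = 81.18 + 3 = 84.2.
Round up.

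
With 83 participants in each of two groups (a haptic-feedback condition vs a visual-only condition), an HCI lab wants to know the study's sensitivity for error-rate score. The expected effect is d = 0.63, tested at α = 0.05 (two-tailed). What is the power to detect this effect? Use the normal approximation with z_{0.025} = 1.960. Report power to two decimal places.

power ≈ 0.98

For two equal groups, power = Φ(d·√(n/2) − z_{α/2}).
d·√(n/2) = 0.63 × √(83/2) = 0.63 × 6.442 = 4.058.
z_β = 4.058 − 1.960 = 2.098.
Power = Φ(2.098) = 0.982.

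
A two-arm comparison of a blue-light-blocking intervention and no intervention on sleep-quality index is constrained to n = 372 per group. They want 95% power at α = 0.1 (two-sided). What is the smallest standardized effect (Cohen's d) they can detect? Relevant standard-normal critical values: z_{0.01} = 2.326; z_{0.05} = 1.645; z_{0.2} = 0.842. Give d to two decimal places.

For two independent groups of n = 372 each: d_min = (z_{α/2} + z_β)·√(2/n).
z-sum = 1.645 + 1.645 = 3.290.
d_min = 3.290 × √(2/372) = 3.290 × 0.0733 = 0.241.

d_min ≈ 0.24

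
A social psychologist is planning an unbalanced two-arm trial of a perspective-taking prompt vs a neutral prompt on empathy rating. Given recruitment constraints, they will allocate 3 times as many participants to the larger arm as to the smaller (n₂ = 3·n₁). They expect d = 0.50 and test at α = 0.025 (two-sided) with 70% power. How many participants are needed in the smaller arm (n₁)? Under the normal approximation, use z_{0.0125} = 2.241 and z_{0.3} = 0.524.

With allocation ratio k = n₂/n₁ = 3, Var(x̄₁−x̄₂) = σ²(1/n₁ + 1/(k·n₁)) = σ²·(k+1)/(k·n₁).
So n₁ = (1 + 1/k)·((z_{α/2} + z_β)/d)² = 1.333 × (2.765/0.50)².
n₁ = 1.333 × 30.58 = 40.8.
Round up: n₁ = 41, giving n₂ = 3 × 41 = 123.

n₁ = 41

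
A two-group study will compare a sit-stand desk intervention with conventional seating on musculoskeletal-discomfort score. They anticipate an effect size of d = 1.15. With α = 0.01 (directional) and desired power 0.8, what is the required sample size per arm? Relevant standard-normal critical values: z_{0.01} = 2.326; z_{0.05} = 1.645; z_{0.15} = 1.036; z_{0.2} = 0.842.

n = 16 per group

For two independent groups with equal n: n = 2·((z_{α} + z_β) / d)².
z_{α} + z_β = 2.326 + 0.842 = 3.168.
n = 2 × (3.168 / 1.15)² = 2 × 2.755² = 2 × 7.59 = 15.2.
Round up to the next whole participant.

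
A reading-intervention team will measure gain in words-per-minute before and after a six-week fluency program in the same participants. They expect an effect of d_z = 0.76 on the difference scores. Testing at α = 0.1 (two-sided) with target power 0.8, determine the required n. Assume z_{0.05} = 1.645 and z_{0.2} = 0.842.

n = 11 pairs

For a paired (one-sample on differences) test: n = ((z_{α/2} + z_β) / d)².
z_{α/2} + z_β = 1.645 + 0.842 = 2.487.
n = (2.487 / 0.76)² = 3.272² = 10.71.
Round up.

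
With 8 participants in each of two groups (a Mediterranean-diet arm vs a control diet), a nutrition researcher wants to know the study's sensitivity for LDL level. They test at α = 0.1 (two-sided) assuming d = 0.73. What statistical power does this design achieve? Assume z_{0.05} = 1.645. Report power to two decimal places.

For two equal groups, power = Φ(d·√(n/2) − z_{α/2}).
d·√(n/2) = 0.73 × √(8/2) = 0.73 × 2.000 = 1.460.
z_β = 1.460 − 1.645 = -0.185.
Power = Φ(-0.185) = 0.427.

power ≈ 0.43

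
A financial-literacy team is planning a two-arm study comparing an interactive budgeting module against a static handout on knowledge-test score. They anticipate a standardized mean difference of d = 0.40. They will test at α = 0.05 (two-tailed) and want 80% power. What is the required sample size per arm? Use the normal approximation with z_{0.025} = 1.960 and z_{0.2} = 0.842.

For two independent groups with equal n: n = 2·((z_{α/2} + z_β) / d)².
z_{α/2} + z_β = 1.960 + 0.842 = 2.802.
n = 2 × (2.802 / 0.40)² = 2 × 7.005² = 2 × 49.07 = 98.1.
Round up to the next whole participant.

n = 99 per group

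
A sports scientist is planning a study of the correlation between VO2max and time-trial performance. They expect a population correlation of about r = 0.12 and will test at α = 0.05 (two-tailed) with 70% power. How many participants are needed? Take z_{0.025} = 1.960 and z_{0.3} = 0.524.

n = 428

Fisher's z: C = ½·ln((1+r)/(1−r)) = ½·ln(1.2727) = 0.1206.
n = ((z_{α/2} + z_β)/C)² + 3.
(1.960 + 0.524) / 0.1206 = 2.484 / 0.1206 = 20.597.
n = 20.597² + 3 = 424.24 + 3 = 427.2.
Round up.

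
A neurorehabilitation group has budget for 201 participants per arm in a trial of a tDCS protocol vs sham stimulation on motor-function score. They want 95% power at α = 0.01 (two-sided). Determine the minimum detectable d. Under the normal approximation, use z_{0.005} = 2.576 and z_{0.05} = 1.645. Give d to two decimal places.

For two independent groups of n = 201 each: d_min = (z_{α/2} + z_β)·√(2/n).
z-sum = 2.576 + 1.645 = 4.221.
d_min = 4.221 × √(2/201) = 4.221 × 0.0998 = 0.421.

d_min ≈ 0.42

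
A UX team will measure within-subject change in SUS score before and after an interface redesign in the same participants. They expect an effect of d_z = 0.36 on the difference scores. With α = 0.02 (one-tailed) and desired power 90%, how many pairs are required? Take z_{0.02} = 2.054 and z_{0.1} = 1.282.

n = 86 pairs

For a paired (one-sample on differences) test: n = ((z_{α} + z_β) / d)².
z_{α} + z_β = 2.054 + 1.282 = 3.336.
n = (3.336 / 0.36)² = 9.267² = 85.87.
Round up.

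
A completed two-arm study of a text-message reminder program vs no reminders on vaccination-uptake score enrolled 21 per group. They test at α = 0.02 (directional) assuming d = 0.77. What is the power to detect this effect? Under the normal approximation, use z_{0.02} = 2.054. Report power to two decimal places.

For two equal groups, power = Φ(d·√(n/2) − z_{α}).
d·√(n/2) = 0.77 × √(21/2) = 0.77 × 3.240 = 2.495.
z_β = 2.495 − 2.054 = 0.441.
Power = Φ(0.441) = 0.670.

power ≈ 0.67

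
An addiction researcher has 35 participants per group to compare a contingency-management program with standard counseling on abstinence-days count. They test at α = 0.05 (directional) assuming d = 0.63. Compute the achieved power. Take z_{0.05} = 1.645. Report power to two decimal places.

power ≈ 0.84

For two equal groups, power = Φ(d·√(n/2) − z_{α}).
d·√(n/2) = 0.63 × √(35/2) = 0.63 × 4.183 = 2.635.
z_β = 2.635 − 1.645 = 0.990.
Power = Φ(0.990) = 0.839.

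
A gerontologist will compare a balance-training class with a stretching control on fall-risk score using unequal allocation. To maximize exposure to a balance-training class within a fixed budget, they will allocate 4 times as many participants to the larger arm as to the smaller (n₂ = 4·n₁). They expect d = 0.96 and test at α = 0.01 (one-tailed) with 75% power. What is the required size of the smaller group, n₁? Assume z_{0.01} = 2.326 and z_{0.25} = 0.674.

With allocation ratio k = n₂/n₁ = 4, Var(x̄₁−x̄₂) = σ²(1/n₁ + 1/(k·n₁)) = σ²·(k+1)/(k·n₁).
So n₁ = (1 + 1/k)·((z_{α} + z_β)/d)² = 1.250 × (3.000/0.96)².
n₁ = 1.250 × 9.77 = 12.2.
Round up: n₁ = 13, giving n₂ = 4 × 13 = 52.

n₁ = 13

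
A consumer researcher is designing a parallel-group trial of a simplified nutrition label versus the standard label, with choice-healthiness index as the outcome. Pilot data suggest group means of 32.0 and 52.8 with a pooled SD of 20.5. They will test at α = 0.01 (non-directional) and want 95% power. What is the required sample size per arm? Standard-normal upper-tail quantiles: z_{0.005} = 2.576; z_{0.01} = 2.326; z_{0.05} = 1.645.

Cohen's d = |M₁ − M₂| / SD_pooled = |32.0 − 52.8| / 20.5 = 20.8 / 20.5 = 1.015.
For two independent groups with equal n: n = 2·((z_{α/2} + z_β) / d)².
z_{α/2} + z_β = 2.576 + 1.645 = 4.221.
n = 2 × (4.221 / 1.015)² = 2 × 4.159² = 2 × 17.29 = 34.6.
Round up to the next whole participant.

n = 35 per group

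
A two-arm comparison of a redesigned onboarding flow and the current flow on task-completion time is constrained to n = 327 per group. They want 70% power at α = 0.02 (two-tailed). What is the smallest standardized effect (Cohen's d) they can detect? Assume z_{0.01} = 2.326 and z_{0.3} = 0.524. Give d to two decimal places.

d_min ≈ 0.22

For two independent groups of n = 327 each: d_min = (z_{α/2} + z_β)·√(2/n).
z-sum = 2.326 + 0.524 = 2.850.
d_min = 2.850 × √(2/327) = 2.850 × 0.0782 = 0.223.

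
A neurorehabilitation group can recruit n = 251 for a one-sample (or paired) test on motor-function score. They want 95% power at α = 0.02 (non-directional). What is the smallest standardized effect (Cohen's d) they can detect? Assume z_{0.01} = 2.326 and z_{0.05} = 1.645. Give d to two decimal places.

For a single sample (or paired design) of n = 251: d_min = (z_{α/2} + z_β)/√n.
z-sum = 2.326 + 1.645 = 3.971.
d_min = 3.971 / √251 = 3.971 / 15.843 = 0.251.

d_min ≈ 0.25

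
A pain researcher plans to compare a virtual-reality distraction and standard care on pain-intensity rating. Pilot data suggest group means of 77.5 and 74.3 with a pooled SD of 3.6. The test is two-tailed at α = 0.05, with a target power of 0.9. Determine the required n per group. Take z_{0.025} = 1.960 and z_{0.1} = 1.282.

n = 27 per group

Cohen's d = |M₁ − M₂| / SD_pooled = |77.5 − 74.3| / 3.6 = 3.2 / 3.6 = 0.889.
For two independent groups with equal n: n = 2·((z_{α/2} + z_β) / d)².
z_{α/2} + z_β = 1.960 + 1.282 = 3.242.
n = 2 × (3.242 / 0.889)² = 2 × 3.647² = 2 × 13.30 = 26.6.
Round up to the next whole participant.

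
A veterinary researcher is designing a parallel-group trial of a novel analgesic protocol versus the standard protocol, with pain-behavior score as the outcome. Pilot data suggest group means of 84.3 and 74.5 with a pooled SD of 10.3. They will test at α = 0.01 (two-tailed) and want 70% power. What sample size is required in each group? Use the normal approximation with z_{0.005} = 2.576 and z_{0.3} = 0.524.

Cohen's d = |M₁ − M₂| / SD_pooled = |84.3 − 74.5| / 10.3 = 9.8 / 10.3 = 0.951.
For two independent groups with equal n: n = 2·((z_{α/2} + z_β) / d)².
z_{α/2} + z_β = 2.576 + 0.524 = 3.100.
n = 2 × (3.100 / 0.951)² = 2 × 3.260² = 2 × 10.63 = 21.3.
Round up to the next whole participant.

n = 22 per group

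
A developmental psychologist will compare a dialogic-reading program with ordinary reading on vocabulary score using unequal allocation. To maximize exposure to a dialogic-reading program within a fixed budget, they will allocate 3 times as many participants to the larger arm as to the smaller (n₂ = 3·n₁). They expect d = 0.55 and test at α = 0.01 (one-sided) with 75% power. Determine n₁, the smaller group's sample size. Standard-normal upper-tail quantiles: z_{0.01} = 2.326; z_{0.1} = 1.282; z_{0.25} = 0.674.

n₁ = 40

With allocation ratio k = n₂/n₁ = 3, Var(x̄₁−x̄₂) = σ²(1/n₁ + 1/(k·n₁)) = σ²·(k+1)/(k·n₁).
So n₁ = (1 + 1/k)·((z_{α} + z_β)/d)² = 1.333 × (3.000/0.55)².
n₁ = 1.333 × 29.75 = 39.7.
Round up: n₁ = 40, giving n₂ = 3 × 40 = 120.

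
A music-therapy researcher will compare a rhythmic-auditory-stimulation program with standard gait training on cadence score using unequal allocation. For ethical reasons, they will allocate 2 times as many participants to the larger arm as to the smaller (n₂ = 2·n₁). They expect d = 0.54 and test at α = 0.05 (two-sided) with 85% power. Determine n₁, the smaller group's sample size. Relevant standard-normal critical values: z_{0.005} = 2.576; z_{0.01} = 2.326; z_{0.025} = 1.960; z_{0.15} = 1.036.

n₁ = 47

With allocation ratio k = n₂/n₁ = 2, Var(x̄₁−x̄₂) = σ²(1/n₁ + 1/(k·n₁)) = σ²·(k+1)/(k·n₁).
So n₁ = (1 + 1/k)·((z_{α/2} + z_β)/d)² = 1.500 × (2.996/0.54)².
n₁ = 1.500 × 30.78 = 46.2.
Round up: n₁ = 47, giving n₂ = 2 × 47 = 94.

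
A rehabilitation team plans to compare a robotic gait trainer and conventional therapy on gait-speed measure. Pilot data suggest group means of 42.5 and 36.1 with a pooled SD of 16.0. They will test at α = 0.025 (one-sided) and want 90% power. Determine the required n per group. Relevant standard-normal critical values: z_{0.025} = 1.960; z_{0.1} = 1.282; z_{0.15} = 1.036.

n = 132 per group

Cohen's d = |M₁ − M₂| / SD_pooled = |42.5 − 36.1| / 16.0 = 6.4 / 16.0 = 0.400.
For two independent groups with equal n: n = 2·((z_{α} + z_β) / d)².
z_{α} + z_β = 1.960 + 1.282 = 3.242.
n = 2 × (3.242 / 0.400)² = 2 × 8.105² = 2 × 65.69 = 131.4.
Round up to the next whole participant.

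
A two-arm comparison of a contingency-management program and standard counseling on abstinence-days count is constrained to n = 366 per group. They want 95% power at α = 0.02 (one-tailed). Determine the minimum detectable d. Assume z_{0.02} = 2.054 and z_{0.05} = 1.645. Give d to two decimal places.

d_min ≈ 0.27

For two independent groups of n = 366 each: d_min = (z_{α} + z_β)·√(2/n).
z-sum = 2.054 + 1.645 = 3.699.
d_min = 3.699 × √(2/366) = 3.699 × 0.0739 = 0.273.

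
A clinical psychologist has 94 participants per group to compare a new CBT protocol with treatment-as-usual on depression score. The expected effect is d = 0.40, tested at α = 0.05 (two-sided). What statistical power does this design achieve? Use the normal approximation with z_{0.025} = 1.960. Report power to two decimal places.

power ≈ 0.78

For two equal groups, power = Φ(d·√(n/2) − z_{α/2}).
d·√(n/2) = 0.40 × √(94/2) = 0.40 × 6.856 = 2.742.
z_β = 2.742 − 1.960 = 0.782.
Power = Φ(0.782) = 0.783.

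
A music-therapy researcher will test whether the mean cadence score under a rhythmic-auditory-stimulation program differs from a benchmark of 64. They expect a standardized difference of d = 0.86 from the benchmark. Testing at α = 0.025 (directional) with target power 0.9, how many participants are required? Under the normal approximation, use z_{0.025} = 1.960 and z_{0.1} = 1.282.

For a one-sample test: n = ((z_{α} + z_β) / d)².
z_{α} + z_β = 1.960 + 1.282 = 3.242.
n = (3.242 / 0.86)² = 3.770² = 14.21.
Round up.

n = 15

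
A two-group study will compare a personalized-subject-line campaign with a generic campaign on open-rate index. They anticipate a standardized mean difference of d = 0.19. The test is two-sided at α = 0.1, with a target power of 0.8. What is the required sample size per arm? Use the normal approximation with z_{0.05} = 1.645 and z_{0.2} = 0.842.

n = 343 per group

For two independent groups with equal n: n = 2·((z_{α/2} + z_β) / d)².
z_{α/2} + z_β = 1.645 + 0.842 = 2.487.
n = 2 × (2.487 / 0.19)² = 2 × 13.089² = 2 × 171.33 = 342.7.
Round up to the next whole participant.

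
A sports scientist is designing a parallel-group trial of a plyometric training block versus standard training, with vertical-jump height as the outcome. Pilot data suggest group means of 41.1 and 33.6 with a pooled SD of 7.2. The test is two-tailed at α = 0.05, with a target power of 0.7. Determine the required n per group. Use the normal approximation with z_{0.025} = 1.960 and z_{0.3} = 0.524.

Cohen's d = |M₁ − M₂| / SD_pooled = |41.1 − 33.6| / 7.2 = 7.5 / 7.2 = 1.042.
For two independent groups with equal n: n = 2·((z_{α/2} + z_β) / d)².
z_{α/2} + z_β = 1.960 + 0.524 = 2.484.
n = 2 × (2.484 / 1.042)² = 2 × 2.384² = 2 × 5.68 = 11.4.
Round up to the next whole participant.

n = 12 per group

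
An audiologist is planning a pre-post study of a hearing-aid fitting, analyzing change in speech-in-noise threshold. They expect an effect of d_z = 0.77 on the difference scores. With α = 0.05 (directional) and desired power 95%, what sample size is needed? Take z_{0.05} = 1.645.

n = 19 pairs

For a paired (one-sample on differences) test: n = ((z_{α} + z_β) / d)².
z_{α} + z_β = 1.645 + 1.645 = 3.290.
n = (3.290 / 0.77)² = 4.273² = 18.26.
Round up.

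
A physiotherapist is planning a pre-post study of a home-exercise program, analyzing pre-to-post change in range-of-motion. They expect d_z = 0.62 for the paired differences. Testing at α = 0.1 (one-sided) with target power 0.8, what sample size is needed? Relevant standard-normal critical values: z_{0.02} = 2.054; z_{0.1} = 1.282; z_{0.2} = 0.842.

For a paired (one-sample on differences) test: n = ((z_{α} + z_β) / d)².
z_{α} + z_β = 1.282 + 0.842 = 2.124.
n = (2.124 / 0.62)² = 3.426² = 11.74.
Round up.

n = 12 pairs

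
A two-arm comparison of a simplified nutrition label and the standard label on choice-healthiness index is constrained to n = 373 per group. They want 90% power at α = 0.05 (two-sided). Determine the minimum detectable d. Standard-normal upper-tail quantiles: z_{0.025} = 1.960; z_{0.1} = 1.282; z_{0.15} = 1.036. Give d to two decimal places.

d_min ≈ 0.24

For two independent groups of n = 373 each: d_min = (z_{α/2} + z_β)·√(2/n).
z-sum = 1.960 + 1.282 = 3.242.
d_min = 3.242 × √(2/373) = 3.242 × 0.0732 = 0.237.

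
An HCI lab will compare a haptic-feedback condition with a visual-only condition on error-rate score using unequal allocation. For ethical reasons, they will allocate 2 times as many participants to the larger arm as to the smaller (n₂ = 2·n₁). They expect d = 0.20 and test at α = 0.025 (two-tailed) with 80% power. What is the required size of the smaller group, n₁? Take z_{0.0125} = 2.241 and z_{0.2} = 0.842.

n₁ = 357

With allocation ratio k = n₂/n₁ = 2, Var(x̄₁−x̄₂) = σ²(1/n₁ + 1/(k·n₁)) = σ²·(k+1)/(k·n₁).
So n₁ = (1 + 1/k)·((z_{α/2} + z_β)/d)² = 1.500 × (3.083/0.20)².
n₁ = 1.500 × 237.62 = 356.4.
Round up: n₁ = 357, giving n₂ = 2 × 357 = 714.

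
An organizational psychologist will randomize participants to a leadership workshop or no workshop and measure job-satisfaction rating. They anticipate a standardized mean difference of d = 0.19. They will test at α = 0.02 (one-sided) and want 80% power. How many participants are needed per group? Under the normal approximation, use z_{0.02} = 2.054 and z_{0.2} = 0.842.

For two independent groups with equal n: n = 2·((z_{α} + z_β) / d)².
z_{α} + z_β = 2.054 + 0.842 = 2.896.
n = 2 × (2.896 / 0.19)² = 2 × 15.242² = 2 × 232.32 = 464.6.
Round up to the next whole participant.

n = 465 per group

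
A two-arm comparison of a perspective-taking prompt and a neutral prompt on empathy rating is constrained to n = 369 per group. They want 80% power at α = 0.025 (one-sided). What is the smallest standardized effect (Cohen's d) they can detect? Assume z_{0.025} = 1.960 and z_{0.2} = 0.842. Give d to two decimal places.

For two independent groups of n = 369 each: d_min = (z_{α} + z_β)·√(2/n).
z-sum = 1.960 + 0.842 = 2.802.
d_min = 2.802 × √(2/369) = 2.802 × 0.0736 = 0.206.

d_min ≈ 0.21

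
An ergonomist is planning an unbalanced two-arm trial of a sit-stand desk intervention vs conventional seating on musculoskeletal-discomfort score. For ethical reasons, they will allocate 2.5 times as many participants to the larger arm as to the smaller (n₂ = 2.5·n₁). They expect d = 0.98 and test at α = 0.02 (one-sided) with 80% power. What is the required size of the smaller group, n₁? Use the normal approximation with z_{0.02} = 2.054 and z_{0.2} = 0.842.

n₁ = 13

With allocation ratio k = n₂/n₁ = 2.5, Var(x̄₁−x̄₂) = σ²(1/n₁ + 1/(k·n₁)) = σ²·(k+1)/(k·n₁).
So n₁ = (1 + 1/k)·((z_{α} + z_β)/d)² = 1.400 × (2.896/0.98)².
n₁ = 1.400 × 8.73 = 12.2.
Round up: n₁ = 13, giving n₂ = ⌈2.5 × 13⌉ = ⌈32.5⌉ = 33.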